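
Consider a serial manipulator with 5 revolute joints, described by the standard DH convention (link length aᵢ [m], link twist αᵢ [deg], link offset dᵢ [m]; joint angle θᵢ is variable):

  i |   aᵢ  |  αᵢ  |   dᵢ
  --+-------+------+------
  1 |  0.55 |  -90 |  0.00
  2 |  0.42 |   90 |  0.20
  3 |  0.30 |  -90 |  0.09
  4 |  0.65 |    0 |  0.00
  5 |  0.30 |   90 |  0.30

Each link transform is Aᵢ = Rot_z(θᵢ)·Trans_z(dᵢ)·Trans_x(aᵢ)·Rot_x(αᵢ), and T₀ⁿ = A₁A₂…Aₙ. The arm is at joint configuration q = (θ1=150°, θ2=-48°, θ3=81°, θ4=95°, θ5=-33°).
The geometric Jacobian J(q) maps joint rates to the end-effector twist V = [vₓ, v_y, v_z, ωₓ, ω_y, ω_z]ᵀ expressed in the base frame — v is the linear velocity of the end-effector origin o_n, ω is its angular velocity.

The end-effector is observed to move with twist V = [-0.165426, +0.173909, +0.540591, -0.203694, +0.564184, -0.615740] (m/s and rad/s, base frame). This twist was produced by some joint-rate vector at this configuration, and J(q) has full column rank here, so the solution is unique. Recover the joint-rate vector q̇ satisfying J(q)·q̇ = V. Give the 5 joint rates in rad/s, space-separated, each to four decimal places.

0.2410 -0.4390 -0.9140 0.7910 -0.4570

o_n = [-1.4253, 0.0996, -0.4137]
J₁: ẑ×o_n = [-0.0996, -1.4253, 0.0000], ω = ẑ
J2: z=[-0.5000, -0.8660, 0.0000] o=[-0.4763, 0.2750, 0.0000] → [0.3583, -0.2069, -0.7342, -0.5000, -0.8660, 0.0000]
J3: z=[0.6436, -0.3716, 0.6691] o=[-0.8197, 0.2423, 0.3121] → [0.3652, 0.0619, -0.3169, 0.6436, -0.3716, 0.6691]
J4: z=[0.4941, -0.4659, -0.7340] o=[-0.9371, -0.0320, 0.4072] → [0.4791, 0.7640, -0.1624, 0.4941, -0.4659, -0.7340]
J5: z=[0.4941, -0.4659, -0.7340] o=[-1.3207, 0.2541, -0.0326] → [0.0642, 0.2650, -0.1250, 0.4941, -0.4659, -0.7340]
q̇ = J⁺·V = [0.2410, -0.4390, -0.9140, 0.7910, -0.4570]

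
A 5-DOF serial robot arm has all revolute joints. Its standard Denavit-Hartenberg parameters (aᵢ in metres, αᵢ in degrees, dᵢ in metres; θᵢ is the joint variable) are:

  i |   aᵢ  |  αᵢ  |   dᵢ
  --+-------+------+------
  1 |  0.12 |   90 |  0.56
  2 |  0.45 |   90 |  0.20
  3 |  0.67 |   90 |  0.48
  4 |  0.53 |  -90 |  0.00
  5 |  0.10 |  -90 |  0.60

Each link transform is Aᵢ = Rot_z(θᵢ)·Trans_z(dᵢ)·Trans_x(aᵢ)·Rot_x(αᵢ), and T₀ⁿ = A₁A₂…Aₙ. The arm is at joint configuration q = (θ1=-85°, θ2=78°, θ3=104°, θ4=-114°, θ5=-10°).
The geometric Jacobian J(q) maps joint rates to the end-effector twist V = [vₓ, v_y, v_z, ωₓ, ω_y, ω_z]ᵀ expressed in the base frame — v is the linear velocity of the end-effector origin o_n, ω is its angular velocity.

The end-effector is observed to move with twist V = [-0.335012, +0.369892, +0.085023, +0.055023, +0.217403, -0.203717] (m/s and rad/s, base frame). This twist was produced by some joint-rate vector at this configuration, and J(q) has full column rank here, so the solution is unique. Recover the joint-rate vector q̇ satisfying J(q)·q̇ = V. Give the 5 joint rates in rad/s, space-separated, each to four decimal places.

o_n = [-1.1479, 0.0623, 0.8592]
J₁: ẑ×o_n = [-0.0623, -1.1479, 0.0000], ω = ẑ
J2: z=[-0.9962, -0.0872, 0.0000] o=[0.0105, -0.1195, 0.5600] → [-0.0261, 0.2981, -0.2821, -0.9962, -0.0872, 0.0000]
J3: z=[0.0853, -0.9744, -0.2079] o=[-0.1806, -0.2302, 1.0002] → [0.1982, 0.2131, -0.9176, 0.0853, -0.9744, -0.2079]
J4: z=[-0.2234, -0.2221, 0.9491] o=[-0.7903, -0.7210, 0.7418] → [-0.7695, -0.3132, -0.2544, -0.2234, -0.2221, 0.9491]
J5: z=[-0.9217, 0.3649, -0.1316] o=[-0.6222, -0.2418, 0.8935] → [0.0275, 0.0376, -0.0885, -0.9217, 0.3649, -0.1316]
q̇ = J⁺·V = [-0.6320, -0.6700, -0.0790, 0.5080, 0.5340]

-0.6320 -0.6700 -0.0790 0.5080 0.5340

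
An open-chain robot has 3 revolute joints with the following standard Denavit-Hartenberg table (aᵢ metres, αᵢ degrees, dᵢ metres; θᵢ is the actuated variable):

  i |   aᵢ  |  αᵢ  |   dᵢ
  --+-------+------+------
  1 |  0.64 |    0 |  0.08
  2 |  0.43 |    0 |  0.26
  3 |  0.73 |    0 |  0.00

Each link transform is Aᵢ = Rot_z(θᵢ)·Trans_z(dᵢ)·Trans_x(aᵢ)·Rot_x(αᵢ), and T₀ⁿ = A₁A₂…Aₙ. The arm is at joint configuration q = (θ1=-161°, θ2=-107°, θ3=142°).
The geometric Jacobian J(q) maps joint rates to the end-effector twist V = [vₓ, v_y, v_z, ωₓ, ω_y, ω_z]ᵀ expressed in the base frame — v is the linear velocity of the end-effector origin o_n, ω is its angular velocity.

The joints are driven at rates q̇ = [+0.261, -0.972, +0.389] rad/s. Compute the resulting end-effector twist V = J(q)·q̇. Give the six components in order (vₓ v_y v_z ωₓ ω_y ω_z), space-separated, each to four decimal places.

0.1698 -0.0091 0.0000 0.0000 0.0000 -0.3220

o_n = [-1.0492, -0.3692, 0.3400]
J₁: ẑ×o_n = [0.3692, -1.0492, 0.0000], ω = ẑ
J2: z=[0.0000, 0.0000, 1.0000] o=[-0.6051, -0.2084, 0.0800] → [0.1608, -0.4441, 0.0000, 0.0000, 0.0000, 1.0000]
J3: z=[0.0000, 0.0000, 1.0000] o=[-0.6201, 0.2214, 0.3400] → [0.5906, -0.4291, 0.0000, 0.0000, 0.0000, 1.0000]
V = J·q̇ = [0.1698, -0.0091, 0.0000, 0.0000, 0.0000, -0.3220]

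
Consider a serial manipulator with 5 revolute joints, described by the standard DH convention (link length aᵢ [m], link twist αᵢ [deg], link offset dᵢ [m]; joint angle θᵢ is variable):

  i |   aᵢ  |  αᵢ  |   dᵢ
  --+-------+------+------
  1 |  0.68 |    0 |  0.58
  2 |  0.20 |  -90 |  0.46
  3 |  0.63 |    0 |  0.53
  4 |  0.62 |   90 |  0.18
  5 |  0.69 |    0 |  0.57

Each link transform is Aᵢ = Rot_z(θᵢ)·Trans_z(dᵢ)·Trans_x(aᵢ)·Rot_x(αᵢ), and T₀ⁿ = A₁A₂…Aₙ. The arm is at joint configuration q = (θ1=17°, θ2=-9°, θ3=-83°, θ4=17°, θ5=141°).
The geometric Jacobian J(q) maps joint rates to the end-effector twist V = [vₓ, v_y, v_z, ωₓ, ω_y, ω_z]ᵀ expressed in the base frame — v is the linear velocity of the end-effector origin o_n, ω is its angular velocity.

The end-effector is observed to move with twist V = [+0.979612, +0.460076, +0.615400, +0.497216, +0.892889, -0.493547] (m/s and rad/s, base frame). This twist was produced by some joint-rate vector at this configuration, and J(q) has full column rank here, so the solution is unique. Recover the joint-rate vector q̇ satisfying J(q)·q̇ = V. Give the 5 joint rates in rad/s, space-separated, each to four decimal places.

-0.1320 -0.0870 0.6380 0.1770 -0.6750

o_n = [0.2832, 1.3027, 1.9737]
J₁: ẑ×o_n = [-1.3027, 0.2832, 0.0000], ω = ẑ
J2: z=[0.0000, 0.0000, 1.0000] o=[0.6503, 0.1988, 0.5800] → [-1.1039, -0.3671, 0.0000, 0.0000, 0.0000, 1.0000]
J3: z=[-0.1392, 0.9903, 0.0000] o=[0.8483, 0.2266, 1.0400] → [0.9246, 0.1299, 0.4099, -0.1392, 0.9903, 0.0000]
J4: z=[-0.1392, 0.9903, 0.0000] o=[0.8506, 0.7622, 1.6653] → [0.3054, 0.0429, 0.4866, -0.1392, 0.9903, 0.0000]
J5: z=[-0.9047, -0.1271, 0.4067] o=[1.0753, 0.9755, 2.2317] → [-0.1003, -0.5556, -0.3967, -0.9047, -0.1271, 0.4067]
q̇ = J⁺·V = [-0.1320, -0.0870, 0.6380, 0.1770, -0.6750]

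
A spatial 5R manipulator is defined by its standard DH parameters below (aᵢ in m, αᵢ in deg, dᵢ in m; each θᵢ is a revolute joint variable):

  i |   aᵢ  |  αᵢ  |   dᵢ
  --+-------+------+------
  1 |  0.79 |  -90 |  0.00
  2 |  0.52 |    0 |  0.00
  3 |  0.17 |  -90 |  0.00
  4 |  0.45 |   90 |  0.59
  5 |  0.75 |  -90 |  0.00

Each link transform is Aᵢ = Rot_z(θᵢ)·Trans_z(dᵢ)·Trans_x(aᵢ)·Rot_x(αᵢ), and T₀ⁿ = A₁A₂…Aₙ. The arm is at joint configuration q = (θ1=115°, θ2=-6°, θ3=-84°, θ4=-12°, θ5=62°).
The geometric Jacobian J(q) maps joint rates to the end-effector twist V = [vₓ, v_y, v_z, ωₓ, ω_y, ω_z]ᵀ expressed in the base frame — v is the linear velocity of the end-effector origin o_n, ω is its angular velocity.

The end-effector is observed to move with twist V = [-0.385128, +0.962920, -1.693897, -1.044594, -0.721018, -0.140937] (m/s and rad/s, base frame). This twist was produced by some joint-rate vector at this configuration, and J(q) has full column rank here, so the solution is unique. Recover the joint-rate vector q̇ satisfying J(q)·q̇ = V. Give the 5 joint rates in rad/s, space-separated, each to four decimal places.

o_n = [-1.2328, 2.2491, 1.0089]
J₁: ẑ×o_n = [-2.2491, -1.2328, 0.0000], ω = ẑ
J2: z=[-0.9063, -0.4226, 0.0000] o=[-0.3339, 0.7160, 0.0000] → [-0.4264, 0.9144, -1.7694, -0.9063, -0.4226, 0.0000]
J3: z=[-0.9063, -0.4226, 0.0000] o=[-0.5524, 1.1847, 0.0544] → [-0.4034, 0.8651, -1.2522, -0.9063, -0.4226, 0.0000]
J4: z=[-0.4226, 0.9063, 0.0000] o=[-0.5524, 1.1847, 0.2244] → [0.7111, 0.3316, 0.1668, -0.4226, 0.9063, 0.0000]
J5: z=[-0.8865, -0.4134, -0.2079] o=[-0.8866, 1.6799, 0.6645] → [-0.0240, 0.3773, -0.6477, -0.8865, -0.4134, -0.2079]
q̇ = J⁺·V = [-0.0690, 0.5630, 0.3500, -0.2120, 0.3460]

-0.0690 0.5630 0.3500 -0.2120 0.3460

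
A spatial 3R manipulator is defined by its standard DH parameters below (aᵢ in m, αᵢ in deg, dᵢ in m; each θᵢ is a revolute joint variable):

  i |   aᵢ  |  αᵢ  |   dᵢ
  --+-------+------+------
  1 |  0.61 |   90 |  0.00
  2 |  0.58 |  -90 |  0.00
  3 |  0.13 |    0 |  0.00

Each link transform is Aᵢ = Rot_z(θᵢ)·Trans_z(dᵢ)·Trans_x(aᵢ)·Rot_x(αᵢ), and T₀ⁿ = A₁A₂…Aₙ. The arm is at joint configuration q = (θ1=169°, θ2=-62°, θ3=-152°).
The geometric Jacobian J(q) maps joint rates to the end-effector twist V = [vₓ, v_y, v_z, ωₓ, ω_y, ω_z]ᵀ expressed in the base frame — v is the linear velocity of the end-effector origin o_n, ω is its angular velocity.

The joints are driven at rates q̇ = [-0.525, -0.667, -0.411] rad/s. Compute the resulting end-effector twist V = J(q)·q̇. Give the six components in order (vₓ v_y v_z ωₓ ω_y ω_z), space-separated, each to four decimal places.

0.3859 0.3200 -0.1235 0.2290 -0.7240 -0.7180

o_n = [-0.8015, 0.2180, -0.4108]
J₁: ẑ×o_n = [-0.2180, -0.8015, 0.0000], ω = ẑ
J2: z=[0.1908, 0.9816, 0.0000] o=[-0.5988, 0.1164, 0.0000] → [-0.4032, 0.0784, 0.2184, 0.1908, 0.9816, 0.0000]
J3: z=[-0.8667, 0.1685, 0.4695] o=[-0.8661, 0.1683, -0.5121] → [-0.0062, 0.1181, -0.0539, -0.8667, 0.1685, 0.4695]
V = J·q̇ = [0.3859, 0.3200, -0.1235, 0.2290, -0.7240, -0.7180]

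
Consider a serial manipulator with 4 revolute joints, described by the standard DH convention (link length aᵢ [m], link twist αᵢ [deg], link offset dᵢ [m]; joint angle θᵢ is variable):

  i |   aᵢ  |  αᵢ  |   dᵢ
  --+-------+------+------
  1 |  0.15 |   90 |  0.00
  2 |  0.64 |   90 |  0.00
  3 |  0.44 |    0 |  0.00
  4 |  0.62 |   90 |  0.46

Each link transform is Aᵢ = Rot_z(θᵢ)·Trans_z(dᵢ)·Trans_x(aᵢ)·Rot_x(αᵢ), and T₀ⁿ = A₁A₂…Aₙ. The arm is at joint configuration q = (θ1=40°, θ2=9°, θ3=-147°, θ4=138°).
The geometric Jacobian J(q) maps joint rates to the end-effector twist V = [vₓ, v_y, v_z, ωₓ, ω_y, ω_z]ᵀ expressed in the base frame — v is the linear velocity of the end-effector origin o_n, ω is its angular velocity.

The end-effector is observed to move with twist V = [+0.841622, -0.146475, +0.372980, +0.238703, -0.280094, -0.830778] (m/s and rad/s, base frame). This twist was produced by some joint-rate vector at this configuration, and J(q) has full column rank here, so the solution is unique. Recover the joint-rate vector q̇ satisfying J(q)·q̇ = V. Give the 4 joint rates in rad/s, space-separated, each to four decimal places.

-0.8130 0.3680 0.6710 -0.6530

o_n = [0.6220, 0.9614, -0.3161]
J₁: ẑ×o_n = [-0.9614, 0.6220, 0.0000], ω = ẑ
J2: z=[0.6428, -0.7660, 0.0000] o=[0.1149, 0.0964, 0.0000] → [0.2422, 0.2032, 0.9444, 0.6428, -0.7660, 0.0000]
J3: z=[0.1198, 0.1006, -0.9877] o=[0.5991, 0.5027, 0.1001] → [0.4111, 0.0273, 0.0527, 0.1198, 0.1006, -0.9877]
J4: z=[0.1198, 0.1006, -0.9877] o=[0.1659, 0.4520, 0.0424] → [0.4670, -0.4075, 0.0152, 0.1198, 0.1006, -0.9877]
q̇ = J⁺·V = [-0.8130, 0.3680, 0.6710, -0.6530]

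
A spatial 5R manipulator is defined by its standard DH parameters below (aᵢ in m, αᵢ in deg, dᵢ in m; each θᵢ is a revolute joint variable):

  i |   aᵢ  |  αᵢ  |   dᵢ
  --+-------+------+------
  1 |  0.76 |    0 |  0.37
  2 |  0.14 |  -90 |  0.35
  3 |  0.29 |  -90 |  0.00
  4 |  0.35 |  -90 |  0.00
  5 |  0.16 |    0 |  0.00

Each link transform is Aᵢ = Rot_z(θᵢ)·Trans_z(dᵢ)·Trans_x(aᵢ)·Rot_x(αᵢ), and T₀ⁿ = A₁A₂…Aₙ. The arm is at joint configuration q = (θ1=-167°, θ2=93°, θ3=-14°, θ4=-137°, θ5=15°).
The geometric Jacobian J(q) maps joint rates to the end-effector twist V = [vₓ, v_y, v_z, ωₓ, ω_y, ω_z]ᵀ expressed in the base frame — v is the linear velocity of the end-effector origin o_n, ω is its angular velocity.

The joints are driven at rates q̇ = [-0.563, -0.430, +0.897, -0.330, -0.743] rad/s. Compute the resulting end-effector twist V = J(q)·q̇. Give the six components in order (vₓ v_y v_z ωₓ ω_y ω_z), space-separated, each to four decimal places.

o_n = [-0.3951, -0.1274, 0.7411]
J₁: ẑ×o_n = [0.1274, -0.3951, 0.0000], ω = ẑ
J2: z=[0.0000, 0.0000, 1.0000] o=[-0.7405, -0.1710, 0.3700] → [-0.0436, 0.3455, 0.0000, 0.0000, 0.0000, 1.0000]
J3: z=[0.9613, 0.2756, 0.0000] o=[-0.7019, -0.3055, 0.7200] → [0.0058, -0.0203, 0.0867, 0.9613, 0.2756, 0.0000]
J4: z=[0.0667, -0.2326, -0.9703] o=[-0.6244, -0.5760, 0.7902] → [0.4467, -0.2192, 0.0832, 0.0667, -0.2326, -0.9703]
J5: z=[0.8854, -0.4345, 0.1650] o=[-0.4634, -0.2715, 0.7282] → [-0.0294, -0.0001, 0.1573, 0.8854, -0.4345, 0.1650]
V = J·q̇ = [-0.1734, 0.1281, -0.0666, 0.1824, 0.6468, -0.7954]

-0.1734 0.1281 -0.0666 0.1824 0.6468 -0.7954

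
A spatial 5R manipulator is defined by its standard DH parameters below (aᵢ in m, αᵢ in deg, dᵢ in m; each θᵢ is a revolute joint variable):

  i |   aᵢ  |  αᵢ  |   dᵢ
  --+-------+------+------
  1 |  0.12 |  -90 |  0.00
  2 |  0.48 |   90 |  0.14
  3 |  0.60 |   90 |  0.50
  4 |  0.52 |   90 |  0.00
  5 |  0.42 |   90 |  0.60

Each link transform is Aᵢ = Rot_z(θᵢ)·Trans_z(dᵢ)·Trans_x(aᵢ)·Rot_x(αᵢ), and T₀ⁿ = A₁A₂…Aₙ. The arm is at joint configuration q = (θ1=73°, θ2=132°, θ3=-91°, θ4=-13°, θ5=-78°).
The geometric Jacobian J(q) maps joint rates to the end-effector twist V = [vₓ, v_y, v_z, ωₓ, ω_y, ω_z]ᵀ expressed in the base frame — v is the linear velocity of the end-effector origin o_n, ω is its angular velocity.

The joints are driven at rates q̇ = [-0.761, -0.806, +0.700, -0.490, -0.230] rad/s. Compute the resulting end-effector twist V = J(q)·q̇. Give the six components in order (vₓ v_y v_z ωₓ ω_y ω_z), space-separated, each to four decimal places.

-1.4281 -0.5749 -1.0415 0.9335 0.0905 -1.7428

o_n = [0.6998, -0.8708, -0.5002]
J₁: ẑ×o_n = [0.8708, 0.6998, -0.0000], ω = ẑ
J2: z=[-0.9563, 0.2924, 0.0000] o=[0.0351, 0.1148, 0.0000] → [-0.1462, -0.4784, 0.7481, -0.9563, 0.2924, 0.0000]
J3: z=[0.2173, 0.7107, -0.6691] o=[-0.1927, -0.1515, -0.3567] → [-0.5833, -0.5660, -0.7906, 0.2173, 0.7107, -0.6691]
J4: z=[0.1789, 0.6449, 0.7430] o=[0.4917, 0.0352, -0.6835] → [0.7913, 0.1218, -0.2963, 0.1789, 0.6449, 0.7430]
J5: z=[-0.4276, -0.6292, 0.6491] o=[0.9525, -0.1904, -0.5987] → [0.3797, -0.1219, 0.1319, -0.4276, -0.6292, 0.6491]
V = J·q̇ = [-1.4281, -0.5749, -1.0415, 0.9335, 0.0905, -1.7428]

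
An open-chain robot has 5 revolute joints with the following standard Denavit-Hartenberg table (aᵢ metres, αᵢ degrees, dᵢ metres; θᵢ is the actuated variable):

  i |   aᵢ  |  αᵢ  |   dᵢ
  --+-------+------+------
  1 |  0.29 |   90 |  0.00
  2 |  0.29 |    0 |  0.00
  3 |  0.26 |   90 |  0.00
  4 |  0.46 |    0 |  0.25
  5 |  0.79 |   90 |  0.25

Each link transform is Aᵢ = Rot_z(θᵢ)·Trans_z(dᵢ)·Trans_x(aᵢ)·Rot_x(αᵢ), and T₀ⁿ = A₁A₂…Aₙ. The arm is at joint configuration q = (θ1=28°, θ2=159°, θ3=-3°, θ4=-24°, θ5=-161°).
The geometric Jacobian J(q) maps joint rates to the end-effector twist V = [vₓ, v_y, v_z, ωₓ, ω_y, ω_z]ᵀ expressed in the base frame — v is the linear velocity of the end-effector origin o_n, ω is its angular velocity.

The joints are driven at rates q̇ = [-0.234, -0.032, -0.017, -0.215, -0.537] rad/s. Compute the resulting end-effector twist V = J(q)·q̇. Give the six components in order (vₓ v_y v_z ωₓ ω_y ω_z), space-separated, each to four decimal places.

0.3065 -0.4898 -0.0014 -0.2931 -0.1003 -0.9210

o_n = [0.2272, 0.2547, 0.5173]
J₁: ẑ×o_n = [-0.2547, 0.2272, 0.0000], ω = ẑ
J2: z=[0.4695, -0.8829, 0.0000] o=[0.2561, 0.1361, 0.0000] → [-0.4567, -0.2428, 0.0302, 0.4695, -0.8829, 0.0000]
J3: z=[0.4695, -0.8829, 0.0000] o=[0.0170, 0.0090, 0.1039] → [-0.3650, -0.1941, 0.3009, 0.4695, -0.8829, 0.0000]
J4: z=[0.3591, 0.1910, 0.9135] o=[-0.1927, -0.1025, 0.2097] → [-0.2676, 0.2731, 0.0481, 0.3591, 0.1910, 0.9135]
J5: z=[0.3591, 0.1910, 0.9135] o=[-0.5297, -0.0698, 0.6090] → [-0.3139, 0.7244, -0.0280, 0.3591, 0.1910, 0.9135]
V = J·q̇ = [0.3065, -0.4898, -0.0014, -0.2931, -0.1003, -0.9210]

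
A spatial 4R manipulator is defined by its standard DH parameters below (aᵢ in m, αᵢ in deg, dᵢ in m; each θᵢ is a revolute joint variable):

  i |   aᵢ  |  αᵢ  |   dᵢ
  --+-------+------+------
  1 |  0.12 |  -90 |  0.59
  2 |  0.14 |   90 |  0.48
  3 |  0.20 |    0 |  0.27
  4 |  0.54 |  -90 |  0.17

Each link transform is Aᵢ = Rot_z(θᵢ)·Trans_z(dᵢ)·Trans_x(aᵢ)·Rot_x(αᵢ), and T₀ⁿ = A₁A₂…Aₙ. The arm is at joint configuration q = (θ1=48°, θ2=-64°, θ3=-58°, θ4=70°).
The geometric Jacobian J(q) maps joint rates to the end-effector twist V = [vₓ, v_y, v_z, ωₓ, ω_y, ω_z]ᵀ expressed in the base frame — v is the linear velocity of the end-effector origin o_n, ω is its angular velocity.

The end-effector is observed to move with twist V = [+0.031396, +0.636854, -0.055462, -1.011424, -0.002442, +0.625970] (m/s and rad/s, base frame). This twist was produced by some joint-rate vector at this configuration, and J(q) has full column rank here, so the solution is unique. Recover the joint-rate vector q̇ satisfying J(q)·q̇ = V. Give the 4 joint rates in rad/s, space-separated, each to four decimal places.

o_n = [-0.2713, 0.3303, 1.4787]
J₁: ẑ×o_n = [-0.3303, -0.2713, 0.0000], ω = ẑ
J2: z=[-0.7431, 0.6691, 0.0000] o=[0.0803, 0.0892, 0.5900] → [0.5947, 0.6604, 0.0561, -0.7431, 0.6691, 0.0000]
J3: z=[-0.6014, -0.6679, 0.4384] o=[-0.2353, 0.4560, 0.7158] → [-0.4545, 0.4430, 0.0515, -0.6014, -0.6679, 0.4384]
J4: z=[-0.6014, -0.6679, 0.4384] o=[-0.2406, 0.1967, 0.9294] → [-0.4255, 0.3169, -0.1009, -0.6014, -0.6679, 0.4384]
q̇ = J⁺·V = [0.2950, 0.7500, -0.1400, 0.8950]

0.2950 0.7500 -0.1400 0.8950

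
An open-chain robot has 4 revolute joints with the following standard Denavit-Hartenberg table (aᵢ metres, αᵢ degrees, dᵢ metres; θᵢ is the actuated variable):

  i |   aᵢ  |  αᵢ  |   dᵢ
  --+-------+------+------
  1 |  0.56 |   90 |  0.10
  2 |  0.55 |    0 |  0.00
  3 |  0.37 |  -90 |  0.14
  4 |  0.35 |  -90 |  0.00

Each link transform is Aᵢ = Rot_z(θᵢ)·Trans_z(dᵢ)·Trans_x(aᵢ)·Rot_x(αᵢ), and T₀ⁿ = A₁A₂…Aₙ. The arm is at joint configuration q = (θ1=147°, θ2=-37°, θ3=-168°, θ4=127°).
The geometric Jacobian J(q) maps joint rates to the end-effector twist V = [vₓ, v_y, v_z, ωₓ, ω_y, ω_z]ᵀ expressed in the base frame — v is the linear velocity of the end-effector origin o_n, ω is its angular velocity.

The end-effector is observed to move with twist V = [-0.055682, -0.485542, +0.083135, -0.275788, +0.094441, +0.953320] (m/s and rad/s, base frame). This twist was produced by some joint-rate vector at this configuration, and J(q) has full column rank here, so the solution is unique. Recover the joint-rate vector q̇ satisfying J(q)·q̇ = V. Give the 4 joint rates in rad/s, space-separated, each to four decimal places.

0.3470 -0.0140 -0.0570 -0.6690

o_n = [-0.7929, 0.3486, -0.1636]
J₁: ẑ×o_n = [-0.3486, -0.7929, 0.0000], ω = ẑ
J2: z=[0.5446, 0.8387, 0.0000] o=[-0.4697, 0.3050, 0.1000] → [-0.2211, 0.1436, 0.2948, 0.5446, 0.8387, 0.0000]
J3: z=[0.5446, 0.8387, 0.0000] o=[-0.8380, 0.5442, -0.2310] → [0.0565, -0.0367, -0.1444, 0.5446, 0.8387, 0.0000]
J4: z=[0.3544, -0.2302, -0.9063] o=[-0.4806, 0.4790, -0.0746] → [-0.0977, 0.3146, -0.1181, 0.3544, -0.2302, -0.9063]
q̇ = J⁺·V = [0.3470, -0.0140, -0.0570, -0.6690]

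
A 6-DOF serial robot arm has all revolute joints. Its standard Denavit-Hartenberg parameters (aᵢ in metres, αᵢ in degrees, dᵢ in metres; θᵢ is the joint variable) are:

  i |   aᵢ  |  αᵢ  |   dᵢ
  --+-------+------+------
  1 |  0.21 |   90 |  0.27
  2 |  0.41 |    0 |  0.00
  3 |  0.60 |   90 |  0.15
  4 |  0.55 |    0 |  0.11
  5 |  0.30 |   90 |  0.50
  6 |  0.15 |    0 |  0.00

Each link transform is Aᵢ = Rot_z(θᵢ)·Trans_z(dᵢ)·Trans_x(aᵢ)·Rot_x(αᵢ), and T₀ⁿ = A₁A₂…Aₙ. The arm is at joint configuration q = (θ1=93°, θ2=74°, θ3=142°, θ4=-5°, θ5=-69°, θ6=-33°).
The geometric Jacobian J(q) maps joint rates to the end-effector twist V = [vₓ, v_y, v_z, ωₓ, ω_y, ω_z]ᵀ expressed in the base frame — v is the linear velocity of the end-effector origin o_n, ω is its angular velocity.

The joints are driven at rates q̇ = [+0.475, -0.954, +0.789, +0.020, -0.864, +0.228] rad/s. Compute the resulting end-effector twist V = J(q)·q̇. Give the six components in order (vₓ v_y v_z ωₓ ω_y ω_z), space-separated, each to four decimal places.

o_n = [-0.2539, -1.0258, 0.3478]
J₁: ẑ×o_n = [1.0258, -0.2539, 0.0000], ω = ẑ
J2: z=[0.9986, 0.0523, 0.0000] o=[-0.0110, 0.2097, 0.2700] → [0.0041, -0.0777, -1.2211, 0.9986, 0.0523, 0.0000]
J3: z=[0.9986, 0.0523, 0.0000] o=[-0.0169, 0.3226, 0.6641] → [-0.0166, 0.3159, -1.3342, 0.9986, 0.0523, 0.0000]
J4: z=[0.0308, -0.5870, 0.8090] o=[0.1583, -0.1543, 0.3114] → [0.6837, -0.3346, -0.2688, 0.0308, -0.5870, 0.8090]
J5: z=[0.0308, -0.5870, 0.8090] o=[0.1370, -0.6641, 0.0784] → [0.1345, -0.3245, -0.2406, 0.0308, -0.5870, 0.8090]
J6: z=[-0.3160, 0.7622, 0.5650] o=[-0.1321, -1.0395, 0.4343] → [-0.0736, -0.0961, 0.0885, -0.3160, 0.7622, 0.5650]
V = J·q̇ = [0.3510, 0.4545, 0.3350, -0.2628, 0.6606, -0.0790]

0.3510 0.4545 0.3350 -0.2628 0.6606 -0.0790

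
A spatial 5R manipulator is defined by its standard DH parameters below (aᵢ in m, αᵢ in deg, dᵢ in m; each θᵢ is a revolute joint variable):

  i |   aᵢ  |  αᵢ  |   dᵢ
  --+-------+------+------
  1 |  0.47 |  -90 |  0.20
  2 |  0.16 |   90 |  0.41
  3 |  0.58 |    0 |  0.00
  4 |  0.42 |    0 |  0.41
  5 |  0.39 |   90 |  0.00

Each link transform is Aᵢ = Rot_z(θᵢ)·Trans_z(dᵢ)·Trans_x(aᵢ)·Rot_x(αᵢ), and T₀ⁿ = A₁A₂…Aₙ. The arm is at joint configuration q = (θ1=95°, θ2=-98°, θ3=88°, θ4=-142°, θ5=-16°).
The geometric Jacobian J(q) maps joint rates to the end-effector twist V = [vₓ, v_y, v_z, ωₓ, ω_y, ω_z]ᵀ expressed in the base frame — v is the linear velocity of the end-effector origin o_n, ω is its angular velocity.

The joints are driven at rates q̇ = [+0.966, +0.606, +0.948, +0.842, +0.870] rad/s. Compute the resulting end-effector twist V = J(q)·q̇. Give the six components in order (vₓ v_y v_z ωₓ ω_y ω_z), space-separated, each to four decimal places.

-0.7892 -0.1853 1.3168 -0.3741 -2.6769 0.5958

o_n = [-0.2811, -0.0387, 0.6980]
J₁: ẑ×o_n = [0.0387, -0.2811, 0.0000], ω = ẑ
J2: z=[-0.9962, -0.0872, 0.0000] o=[-0.0410, 0.4682, 0.2000] → [-0.0434, 0.4961, 0.4840, -0.9962, -0.0872, 0.0000]
J3: z=[0.0863, -0.9865, -0.1392] o=[-0.4475, 0.4103, 0.3584] → [-0.3974, -0.0525, 0.1254, 0.0863, -0.9865, -0.1392]
J4: z=[0.0863, -0.9865, -0.1392] o=[-1.0247, 0.3570, 0.3785] → [-0.3702, -0.1311, 0.6994, 0.0863, -0.9865, -0.1392]
J5: z=[0.0863, -0.9865, -0.1392] o=[-0.6478, -0.0521, 0.5659] → [-0.1284, -0.0624, 0.3629, 0.0863, -0.9865, -0.1392]
V = J·q̇ = [-0.7892, -0.1853, 1.3168, -0.3741, -2.6769, 0.5958]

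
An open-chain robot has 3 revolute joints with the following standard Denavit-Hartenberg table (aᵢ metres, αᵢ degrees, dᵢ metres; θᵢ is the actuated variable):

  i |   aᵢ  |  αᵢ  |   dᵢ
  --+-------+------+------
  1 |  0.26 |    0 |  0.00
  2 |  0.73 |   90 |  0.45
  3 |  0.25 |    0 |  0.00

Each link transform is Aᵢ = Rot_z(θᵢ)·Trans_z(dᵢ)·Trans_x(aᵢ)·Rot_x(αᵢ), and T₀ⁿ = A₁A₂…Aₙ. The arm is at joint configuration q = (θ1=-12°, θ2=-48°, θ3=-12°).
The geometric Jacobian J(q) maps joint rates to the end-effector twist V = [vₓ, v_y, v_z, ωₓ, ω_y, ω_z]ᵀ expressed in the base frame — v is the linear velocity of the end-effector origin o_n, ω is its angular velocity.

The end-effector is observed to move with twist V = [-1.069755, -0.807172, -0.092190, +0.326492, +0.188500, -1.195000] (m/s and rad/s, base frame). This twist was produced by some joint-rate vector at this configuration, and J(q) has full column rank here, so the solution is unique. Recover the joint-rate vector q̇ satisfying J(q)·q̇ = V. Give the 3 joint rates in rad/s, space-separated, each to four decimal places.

o_n = [0.7416, -0.8980, 0.3980]
J₁: ẑ×o_n = [0.8980, 0.7416, -0.0000], ω = ẑ
J2: z=[0.0000, 0.0000, 1.0000] o=[0.2543, -0.0541, 0.0000] → [0.8440, 0.4873, -0.0000, 0.0000, 0.0000, 1.0000]
J3: z=[-0.8660, -0.5000, 0.0000] o=[0.6193, -0.6863, 0.4500] → [0.0260, -0.0450, 0.2445, -0.8660, -0.5000, 0.0000]
q̇ = J⁺·V = [-0.9510, -0.2440, -0.3770]

-0.9510 -0.2440 -0.3770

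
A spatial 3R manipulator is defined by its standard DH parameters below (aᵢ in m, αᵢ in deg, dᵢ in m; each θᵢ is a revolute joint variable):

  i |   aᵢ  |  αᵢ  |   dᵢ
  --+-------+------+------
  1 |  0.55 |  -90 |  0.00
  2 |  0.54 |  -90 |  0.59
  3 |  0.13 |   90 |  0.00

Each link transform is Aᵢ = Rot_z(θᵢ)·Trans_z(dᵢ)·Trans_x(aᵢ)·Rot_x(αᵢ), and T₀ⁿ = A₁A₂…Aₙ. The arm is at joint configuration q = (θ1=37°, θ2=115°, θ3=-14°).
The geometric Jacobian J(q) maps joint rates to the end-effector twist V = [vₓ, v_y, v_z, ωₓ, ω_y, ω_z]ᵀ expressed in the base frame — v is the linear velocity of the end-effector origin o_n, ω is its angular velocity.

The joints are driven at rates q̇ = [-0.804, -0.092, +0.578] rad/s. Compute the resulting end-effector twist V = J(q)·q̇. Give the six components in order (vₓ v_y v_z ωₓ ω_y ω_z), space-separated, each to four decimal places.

0.6110 0.0989 -0.0424 -0.3630 -0.3887 -0.5597

o_n = [-0.1596, 0.6579, -0.6037]
J₁: ẑ×o_n = [-0.6579, -0.1596, 0.0000], ω = ẑ
J2: z=[-0.6018, 0.7986, 0.0000] o=[0.4392, 0.3310, 0.0000] → [-0.4822, -0.3633, 0.2815, -0.6018, 0.7986, 0.0000]
J3: z=[-0.7238, -0.5454, 0.4226] o=[-0.0981, 0.6649, -0.4894] → [0.0653, -0.1087, -0.0285, -0.7238, -0.5454, 0.4226]
V = J·q̇ = [0.6110, 0.0989, -0.0424, -0.3630, -0.3887, -0.5597]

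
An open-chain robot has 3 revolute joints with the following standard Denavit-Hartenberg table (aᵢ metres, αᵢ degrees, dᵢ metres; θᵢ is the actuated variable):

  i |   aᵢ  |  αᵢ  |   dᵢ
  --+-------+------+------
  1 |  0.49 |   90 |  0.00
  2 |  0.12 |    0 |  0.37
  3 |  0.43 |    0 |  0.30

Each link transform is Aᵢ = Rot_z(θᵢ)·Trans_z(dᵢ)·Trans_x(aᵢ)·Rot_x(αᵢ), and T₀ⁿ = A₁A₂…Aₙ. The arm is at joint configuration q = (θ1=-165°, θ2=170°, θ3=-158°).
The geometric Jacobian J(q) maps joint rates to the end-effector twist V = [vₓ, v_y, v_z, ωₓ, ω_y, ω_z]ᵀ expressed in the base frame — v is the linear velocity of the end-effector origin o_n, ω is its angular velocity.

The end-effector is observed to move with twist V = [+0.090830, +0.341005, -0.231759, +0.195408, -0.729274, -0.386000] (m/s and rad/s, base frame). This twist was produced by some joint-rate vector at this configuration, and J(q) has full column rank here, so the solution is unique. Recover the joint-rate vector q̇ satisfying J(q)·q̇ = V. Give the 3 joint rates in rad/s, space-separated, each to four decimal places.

o_n = [-0.9388, 0.4421, 0.1102]
J₁: ẑ×o_n = [-0.4421, -0.9388, 0.0000], ω = ẑ
J2: z=[-0.2588, 0.9659, 0.0000] o=[-0.4733, -0.1268, 0.0000] → [0.1065, 0.0285, 0.3024, -0.2588, 0.9659, 0.0000]
J3: z=[-0.2588, 0.9659, 0.0000] o=[-0.4549, 0.2612, 0.0208] → [0.0864, 0.0231, 0.4206, -0.2588, 0.9659, 0.0000]
q̇ = J⁺·V = [-0.3860, -0.7260, -0.0290]

-0.3860 -0.7260 -0.0290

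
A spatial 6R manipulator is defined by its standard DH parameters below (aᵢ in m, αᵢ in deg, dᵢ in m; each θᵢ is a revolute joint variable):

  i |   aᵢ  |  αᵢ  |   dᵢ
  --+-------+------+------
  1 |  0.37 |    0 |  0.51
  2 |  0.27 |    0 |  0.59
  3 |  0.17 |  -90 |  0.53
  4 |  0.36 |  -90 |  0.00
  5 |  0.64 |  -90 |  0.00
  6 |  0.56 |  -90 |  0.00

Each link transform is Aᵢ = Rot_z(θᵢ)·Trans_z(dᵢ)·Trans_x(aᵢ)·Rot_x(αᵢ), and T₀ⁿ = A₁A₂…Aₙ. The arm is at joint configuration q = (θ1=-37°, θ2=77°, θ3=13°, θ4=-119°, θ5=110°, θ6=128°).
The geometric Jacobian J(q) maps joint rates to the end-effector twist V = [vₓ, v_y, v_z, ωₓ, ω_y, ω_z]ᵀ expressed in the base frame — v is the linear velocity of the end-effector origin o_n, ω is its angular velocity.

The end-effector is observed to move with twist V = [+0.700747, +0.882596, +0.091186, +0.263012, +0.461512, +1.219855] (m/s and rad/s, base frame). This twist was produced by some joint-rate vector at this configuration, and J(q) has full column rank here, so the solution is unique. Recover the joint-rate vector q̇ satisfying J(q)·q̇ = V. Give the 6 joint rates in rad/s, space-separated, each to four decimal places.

0.9950 -0.1150 0.9170 -0.2090 0.1810 0.8090

o_n = [0.5183, -0.4888, 1.6426]
J₁: ẑ×o_n = [0.4888, 0.5183, -0.0000], ω = ẑ
J2: z=[0.0000, 0.0000, 1.0000] o=[0.2955, -0.2227, 0.5100] → [0.2662, 0.2229, -0.0000, 0.0000, 0.0000, 1.0000]
J3: z=[0.0000, 0.0000, 1.0000] o=[0.5023, -0.0491, 1.1000] → [0.4397, 0.0160, -0.0000, 0.0000, 0.0000, 1.0000]
J4: z=[-0.7986, 0.6018, 0.0000] o=[0.6046, 0.0866, 1.6300] → [0.0076, 0.0101, 0.5115, -0.7986, 0.6018, 0.0000]
J5: z=[0.5264, 0.6985, 0.4848] o=[0.4996, -0.0527, 1.9449] → [0.0003, 0.1682, -0.2426, 0.5264, 0.6985, 0.4848]
J6: z=[0.0010, 0.5697, -0.8219] o=[1.0438, -0.3299, 1.7534] → [-0.1937, 0.4319, 0.2992, 0.0010, 0.5697, -0.8219]
q̇ = J⁺·V = [0.9950, -0.1150, 0.9170, -0.2090, 0.1810, 0.8090]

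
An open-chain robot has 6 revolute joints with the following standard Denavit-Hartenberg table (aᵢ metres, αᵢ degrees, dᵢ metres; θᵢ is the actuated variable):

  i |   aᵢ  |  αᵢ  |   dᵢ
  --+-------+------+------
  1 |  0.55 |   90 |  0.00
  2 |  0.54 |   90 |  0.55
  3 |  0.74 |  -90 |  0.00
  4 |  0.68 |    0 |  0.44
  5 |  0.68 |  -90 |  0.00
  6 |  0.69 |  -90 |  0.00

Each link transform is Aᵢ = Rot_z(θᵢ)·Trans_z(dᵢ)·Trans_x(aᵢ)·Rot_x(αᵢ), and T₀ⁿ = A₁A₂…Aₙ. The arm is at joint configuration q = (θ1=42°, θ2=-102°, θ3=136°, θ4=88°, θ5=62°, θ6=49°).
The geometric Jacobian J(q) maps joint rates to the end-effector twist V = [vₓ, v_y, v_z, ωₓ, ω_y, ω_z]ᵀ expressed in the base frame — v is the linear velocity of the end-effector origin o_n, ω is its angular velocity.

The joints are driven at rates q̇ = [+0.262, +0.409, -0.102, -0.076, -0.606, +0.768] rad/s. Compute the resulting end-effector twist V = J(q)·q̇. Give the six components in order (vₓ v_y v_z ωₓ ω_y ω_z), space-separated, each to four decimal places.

1.0171 0.4438 0.6622 -0.1018 -0.9432 -0.3545

o_n = [1.5041, 0.7391, -0.9949]
J₁: ẑ×o_n = [-0.7391, 1.5041, 0.0000], ω = ẑ
J2: z=[0.6691, -0.7431, 0.0000] o=[0.4087, 0.3680, 0.0000] → [0.7394, 0.6657, 1.0623, 0.6691, -0.7431, 0.0000]
J3: z=[-0.7269, -0.6545, 0.2079] o=[0.6933, -0.1158, -0.5282] → [0.1277, -0.1707, -0.0908, -0.7269, -0.6545, 0.2079]
J4: z=[-0.3740, 0.6312, 0.6795] o=[1.1195, -0.4238, -0.0075] → [-1.4134, -0.1080, -0.6776, -0.3740, 0.6312, 0.6795]
J5: z=[-0.3740, 0.6312, 0.6795] o=[1.4626, 0.2889, 0.1669] → [-1.0392, -0.4063, -0.1945, -0.3740, 0.6312, 0.6795]
J6: z=[-0.9175, -0.3587, -0.1718] o=[1.3706, 0.7565, -0.3182] → [0.2398, -0.6438, 0.0639, -0.9175, -0.3587, -0.1718]
V = J·q̇ = [1.0171, 0.4438, 0.6622, -0.1018, -0.9432, -0.3545]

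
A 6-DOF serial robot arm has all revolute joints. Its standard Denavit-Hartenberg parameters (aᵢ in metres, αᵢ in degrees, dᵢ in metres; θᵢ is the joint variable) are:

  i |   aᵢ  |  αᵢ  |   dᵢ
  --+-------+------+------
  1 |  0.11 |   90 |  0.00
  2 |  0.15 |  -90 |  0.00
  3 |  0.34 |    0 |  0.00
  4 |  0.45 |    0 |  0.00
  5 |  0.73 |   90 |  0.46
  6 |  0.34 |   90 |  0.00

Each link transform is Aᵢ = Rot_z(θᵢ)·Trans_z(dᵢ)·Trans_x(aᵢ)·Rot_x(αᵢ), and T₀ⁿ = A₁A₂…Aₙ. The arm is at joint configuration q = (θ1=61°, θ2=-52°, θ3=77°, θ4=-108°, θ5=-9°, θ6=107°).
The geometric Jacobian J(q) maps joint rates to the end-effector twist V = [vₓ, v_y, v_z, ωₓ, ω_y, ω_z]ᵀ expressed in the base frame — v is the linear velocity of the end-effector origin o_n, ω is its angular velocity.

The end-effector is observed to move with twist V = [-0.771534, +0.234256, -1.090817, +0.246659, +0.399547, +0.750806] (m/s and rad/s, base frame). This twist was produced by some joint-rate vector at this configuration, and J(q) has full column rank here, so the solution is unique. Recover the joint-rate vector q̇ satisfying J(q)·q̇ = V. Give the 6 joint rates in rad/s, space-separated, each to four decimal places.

o_n = [0.9477, 1.0788, -0.3797]
J₁: ẑ×o_n = [-1.0788, 0.9477, 0.0000], ω = ẑ
J2: z=[0.8746, -0.4848, 0.0000] o=[0.0533, 0.0962, 0.0000] → [0.1841, 0.3321, 1.2930, 0.8746, -0.4848, 0.0000]
J3: z=[0.3820, 0.6892, 0.6157] o=[0.0981, 0.1770, -0.1182] → [-0.7355, 0.6230, -0.2410, 0.3820, 0.6892, 0.6157]
J4: z=[0.3820, 0.6892, 0.6157] o=[-0.1688, 0.3788, -0.1785] → [-0.5697, 0.7643, -0.5020, 0.3820, 0.6892, 0.6157]
J5: z=[0.3820, 0.6892, 0.6157] o=[0.1490, 0.4741, -0.4824] → [-0.3015, 0.4525, -0.3194, 0.3820, 0.6892, 0.6157]
J6: z=[0.4781, -0.7175, 0.5065] o=[0.9021, 0.8648, -0.6399] → [-0.2951, -0.1013, 0.1351, 0.4781, -0.7175, 0.5065]
q̇ = J⁺·V = [-0.2780, -0.6000, 0.4840, 0.7790, -0.2600, 0.8120]

-0.2780 -0.6000 0.4840 0.7790 -0.2600 0.8120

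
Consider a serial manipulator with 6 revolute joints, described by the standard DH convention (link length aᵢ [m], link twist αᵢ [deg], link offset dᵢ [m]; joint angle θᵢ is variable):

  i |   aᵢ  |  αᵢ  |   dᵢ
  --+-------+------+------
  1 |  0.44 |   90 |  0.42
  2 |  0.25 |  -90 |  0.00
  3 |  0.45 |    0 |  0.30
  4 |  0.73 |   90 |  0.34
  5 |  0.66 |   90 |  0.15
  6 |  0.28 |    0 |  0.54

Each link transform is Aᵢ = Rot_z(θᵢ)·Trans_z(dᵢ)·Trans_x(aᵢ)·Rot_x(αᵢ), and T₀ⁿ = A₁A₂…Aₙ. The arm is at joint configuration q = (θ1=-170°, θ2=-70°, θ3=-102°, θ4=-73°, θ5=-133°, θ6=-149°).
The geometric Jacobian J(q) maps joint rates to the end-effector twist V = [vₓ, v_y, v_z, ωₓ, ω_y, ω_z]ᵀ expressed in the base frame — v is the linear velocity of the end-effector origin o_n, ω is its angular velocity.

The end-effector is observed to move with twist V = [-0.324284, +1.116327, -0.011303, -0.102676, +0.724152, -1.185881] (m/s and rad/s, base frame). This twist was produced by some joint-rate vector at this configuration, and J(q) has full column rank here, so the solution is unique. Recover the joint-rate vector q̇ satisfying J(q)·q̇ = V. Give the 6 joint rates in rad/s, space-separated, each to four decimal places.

o_n = [-1.1945, 0.2348, 0.5588]
J₁: ẑ×o_n = [-0.2348, -1.1945, 0.0000], ω = ẑ
J2: z=[-0.1736, 0.9848, 0.0000] o=[-0.4333, -0.0764, 0.4200] → [0.1367, 0.0241, 0.6956, -0.1736, 0.9848, 0.0000]
J3: z=[-0.9254, -0.1632, 0.3420] o=[-0.5175, -0.0913, 0.1851] → [-0.1725, 0.1143, -0.4122, -0.9254, -0.1632, 0.3420]
J4: z=[-0.9254, -0.1632, 0.3420] o=[-0.8401, 0.2988, 0.3756] → [-0.0080, 0.0483, 0.0014, -0.9254, -0.1632, 0.3420]
J5: z=[0.2023, -0.9759, 0.0819] o=[-0.9208, 0.3492, 1.1753] → [0.6110, 0.1023, -0.2903, 0.2023, -0.9759, 0.0819]
J6: z=[-0.8655, -0.2173, -0.4514] o=[-0.5880, 0.2163, 0.6011] → [0.0175, 0.2372, -0.1478, -0.8655, -0.2173, -0.4514]
q̇ = J⁺·V = [-0.9460, -0.0290, 0.4490, -0.6940, -0.7760, 0.2050]

-0.9460 -0.0290 0.4490 -0.6940 -0.7760 0.2050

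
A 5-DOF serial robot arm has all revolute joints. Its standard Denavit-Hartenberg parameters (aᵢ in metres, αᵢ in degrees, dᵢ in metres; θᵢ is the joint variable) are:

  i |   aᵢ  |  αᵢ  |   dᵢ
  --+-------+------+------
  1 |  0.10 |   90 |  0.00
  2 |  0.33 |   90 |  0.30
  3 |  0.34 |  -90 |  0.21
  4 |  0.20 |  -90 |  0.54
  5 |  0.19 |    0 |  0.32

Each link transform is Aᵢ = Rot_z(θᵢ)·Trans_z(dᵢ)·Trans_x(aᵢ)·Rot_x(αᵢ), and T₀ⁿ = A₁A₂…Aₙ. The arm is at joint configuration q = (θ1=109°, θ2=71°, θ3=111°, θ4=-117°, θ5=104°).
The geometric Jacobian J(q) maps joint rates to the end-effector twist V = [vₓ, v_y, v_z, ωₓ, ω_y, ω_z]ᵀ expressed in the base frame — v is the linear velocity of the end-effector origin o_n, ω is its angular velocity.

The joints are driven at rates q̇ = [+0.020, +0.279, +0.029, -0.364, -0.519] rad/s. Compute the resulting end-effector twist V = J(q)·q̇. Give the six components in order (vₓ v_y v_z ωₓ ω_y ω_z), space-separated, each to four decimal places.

-0.2385 0.2213 0.1183 -0.0110 -0.0363 0.5653

o_n = [0.4904, 0.6979, -0.3504]
J₁: ẑ×o_n = [-0.6979, 0.4904, 0.0000], ω = ẑ
J2: z=[0.9455, 0.3256, 0.0000] o=[-0.0326, 0.0946, 0.0000] → [-0.1141, 0.3313, 0.4003, 0.9455, 0.3256, 0.0000]
J3: z=[-0.3078, 0.8940, -0.3256] o=[0.2161, 0.2938, 0.3120] → [-0.4606, -0.2932, -0.3696, -0.3078, 0.8940, -0.3256]
J4: z=[-0.2399, -0.4041, -0.8827] o=[0.4645, 0.5474, 0.1284] → [0.3264, -0.1377, -0.0257, -0.2399, -0.4041, -0.8827]
J5: z=[0.6806, 0.5784, -0.4497] o=[0.1965, 0.4709, -0.3755] → [0.1166, -0.1492, -0.0155, 0.6806, 0.5784, -0.4497]
V = J·q̇ = [-0.2385, 0.2213, 0.1183, -0.0110, -0.0363, 0.5653]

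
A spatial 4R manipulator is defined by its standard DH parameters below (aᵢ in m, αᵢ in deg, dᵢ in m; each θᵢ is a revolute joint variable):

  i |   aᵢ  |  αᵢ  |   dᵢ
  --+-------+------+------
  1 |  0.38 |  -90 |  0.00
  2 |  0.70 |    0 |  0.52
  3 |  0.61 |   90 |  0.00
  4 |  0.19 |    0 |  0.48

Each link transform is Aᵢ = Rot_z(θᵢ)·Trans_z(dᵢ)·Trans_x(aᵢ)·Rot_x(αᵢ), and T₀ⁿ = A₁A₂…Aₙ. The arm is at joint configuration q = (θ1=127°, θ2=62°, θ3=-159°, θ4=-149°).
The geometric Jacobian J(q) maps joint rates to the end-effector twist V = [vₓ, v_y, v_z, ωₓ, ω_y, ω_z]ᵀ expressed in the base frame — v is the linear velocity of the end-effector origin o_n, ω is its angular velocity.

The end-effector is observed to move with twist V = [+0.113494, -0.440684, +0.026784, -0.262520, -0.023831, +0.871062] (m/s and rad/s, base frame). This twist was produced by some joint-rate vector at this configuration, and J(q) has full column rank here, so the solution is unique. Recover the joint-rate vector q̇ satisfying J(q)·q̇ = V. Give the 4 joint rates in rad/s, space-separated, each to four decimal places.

0.8540 0.2390 -0.0150 -0.1400

o_n = [-0.4441, -0.1121, -0.2328]
J₁: ẑ×o_n = [0.1121, -0.4441, 0.0000], ω = ẑ
J2: z=[-0.7986, -0.6018, 0.0000] o=[-0.2287, 0.3035, 0.0000] → [0.1401, -0.1859, 0.2023, -0.7986, -0.6018, 0.0000]
J3: z=[-0.7986, -0.6018, 0.0000] o=[-0.8418, 0.2530, -0.6181] → [-0.2319, 0.3077, 0.5309, -0.7986, -0.6018, 0.0000]
J4: z=[0.5973, -0.7927, -0.1219] o=[-0.7970, 0.1936, -0.0126] → [0.1372, 0.0885, 0.0971, 0.5973, -0.7927, -0.1219]
q̇ = J⁺·V = [0.8540, 0.2390, -0.0150, -0.1400]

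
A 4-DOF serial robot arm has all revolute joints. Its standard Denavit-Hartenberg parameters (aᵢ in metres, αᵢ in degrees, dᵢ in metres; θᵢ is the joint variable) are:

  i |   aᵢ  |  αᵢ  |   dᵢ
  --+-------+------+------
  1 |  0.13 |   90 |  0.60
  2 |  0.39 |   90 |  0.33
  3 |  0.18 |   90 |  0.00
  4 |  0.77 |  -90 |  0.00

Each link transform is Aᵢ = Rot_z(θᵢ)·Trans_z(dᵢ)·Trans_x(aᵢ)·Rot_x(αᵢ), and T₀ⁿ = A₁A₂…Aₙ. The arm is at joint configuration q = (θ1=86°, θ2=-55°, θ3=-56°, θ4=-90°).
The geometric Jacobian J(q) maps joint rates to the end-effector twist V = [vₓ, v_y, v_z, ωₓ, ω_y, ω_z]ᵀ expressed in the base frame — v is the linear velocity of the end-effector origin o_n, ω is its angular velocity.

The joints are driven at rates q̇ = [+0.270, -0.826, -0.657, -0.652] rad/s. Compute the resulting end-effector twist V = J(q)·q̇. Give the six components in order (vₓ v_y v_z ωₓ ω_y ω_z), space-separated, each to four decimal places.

o_n = [0.2530, 1.0270, 0.6397]
J₁: ẑ×o_n = [-1.0270, 0.2530, 0.0000], ω = ẑ
J2: z=[0.9976, -0.0698, 0.0000] o=[0.0091, 0.1297, 0.6000] → [-0.0028, -0.0396, 0.9122, 0.9976, -0.0698, 0.0000]
J3: z=[-0.0571, -0.8172, -0.5736] o=[0.3539, 0.3298, 0.2805] → [0.1064, 0.0784, -0.1222, -0.0571, -0.8172, -0.5736]
J4: z=[-0.5910, -0.4354, 0.6791] o=[0.2090, 0.3978, 0.1981] → [-0.6196, 0.2909, -0.3527, -0.5910, -0.4354, 0.6791]
V = J·q̇ = [0.0591, -0.1401, -0.4432, -0.4011, 0.8783, 0.2041]

0.0591 -0.1401 -0.4432 -0.4011 0.8783 0.2041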